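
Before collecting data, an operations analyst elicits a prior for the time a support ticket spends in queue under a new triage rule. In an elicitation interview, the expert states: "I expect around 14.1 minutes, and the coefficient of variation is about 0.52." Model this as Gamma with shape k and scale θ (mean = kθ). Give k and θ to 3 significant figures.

For Gamma(k, scale θ): mean = kθ, variance = kθ², so CV = 1/√k.
CV = 0.52, hence k = 1/CV² = 3.7.
Then θ = mean/k = 14.1/3.7 = 3.81.

k ≈ 3.7, θ ≈ 3.81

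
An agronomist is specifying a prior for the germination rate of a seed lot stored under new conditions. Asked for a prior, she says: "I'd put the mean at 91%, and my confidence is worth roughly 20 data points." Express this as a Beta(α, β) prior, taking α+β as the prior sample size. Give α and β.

α = 18.2, β = 1.8

Under the effective-sample-size interpretation, Beta(α, β) has prior mean α/(α+β) and prior sample size α+β.
So α+β = 20 and α/(α+β) = 0.91, giving α = 0.91·20 = 18.2 and β = 20 − 18.2 = 1.8.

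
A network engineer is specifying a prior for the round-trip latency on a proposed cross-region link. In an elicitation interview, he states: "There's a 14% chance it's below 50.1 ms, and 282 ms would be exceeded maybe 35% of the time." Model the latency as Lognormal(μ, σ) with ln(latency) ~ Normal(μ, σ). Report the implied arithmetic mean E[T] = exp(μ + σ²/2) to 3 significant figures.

E[T] ≈ 359 ms

If T ~ Lognormal(μ,σ) then ln T ~ Normal(μ,σ), so the p-quantile of ln T is μ + z_p·σ.
ln(50.1) = 3.914 and ln(282) = 5.642; z_{0.14} = -1.08, z_{0.65} = 0.3853.
σ = (5.642 − 3.914)/(0.3853 − (-1.08)) = 1.179.
μ = 3.914 − (-1.08)·1.179 = 5.188.
E[T] = exp(μ + σ²/2) = exp(5.188 + 0.6949) = 359 ms.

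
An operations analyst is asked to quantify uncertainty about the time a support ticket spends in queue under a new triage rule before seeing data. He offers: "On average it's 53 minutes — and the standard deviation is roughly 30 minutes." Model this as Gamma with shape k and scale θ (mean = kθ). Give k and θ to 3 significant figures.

k ≈ 3.12, θ ≈ 17

For Gamma(k, scale θ): mean = kθ, variance = kθ², so CV = 1/√k.
CV = SD/mean = 30/53 = 0.566, hence k = 1/CV² = 3.12.
Then θ = mean/k = 53/3.12 = 17.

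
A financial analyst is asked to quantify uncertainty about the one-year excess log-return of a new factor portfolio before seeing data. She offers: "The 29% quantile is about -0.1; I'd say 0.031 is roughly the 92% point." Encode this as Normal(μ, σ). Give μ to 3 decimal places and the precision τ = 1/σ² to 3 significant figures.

μ = -0.063, τ = 224

For Normal(μ,σ), the p-quantile is μ + z_p·σ. Here z_{0.29} = -0.5534, z_{0.92} = 1.405.
So -0.1 = μ − 0.5534σ and 0.031 = μ + 1.405σ.
Subtracting: σ = (0.031 − -0.1)/(1.405 − (-0.5534)) = 0.067.
Then μ = -0.1 − (-0.5534)·0.067 = -0.063.
Precision τ = 1/σ² = 1/0.06689² = 224.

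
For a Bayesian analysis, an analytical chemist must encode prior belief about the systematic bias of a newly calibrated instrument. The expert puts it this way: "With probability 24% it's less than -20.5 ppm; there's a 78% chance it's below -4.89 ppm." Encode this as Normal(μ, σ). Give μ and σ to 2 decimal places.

μ = -13.04, σ = 10.56

For Normal(μ,σ), the p-quantile is μ + z_p·σ. Here z_{0.24} = -0.7063, z_{0.78} = 0.7722.
So -20.5 = μ − 0.7063σ and -4.89 = μ + 0.7722σ.
Subtracting: σ = (-4.89 − -20.5)/(0.7722 − (-0.7063)) = 10.56.
Then μ = -20.5 − (-0.7063)·10.56 = -13.04.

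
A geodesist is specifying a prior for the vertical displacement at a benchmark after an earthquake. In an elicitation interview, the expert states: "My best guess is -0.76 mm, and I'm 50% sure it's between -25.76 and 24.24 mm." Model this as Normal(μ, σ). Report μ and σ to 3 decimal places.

A symmetric 50% interval runs μ ± z·σ with z = 0.6745.
Half-width = 25, so σ = 25/0.6745 = 37.065.
μ is the stated best guess, -0.760.

μ = -0.760, σ = 37.065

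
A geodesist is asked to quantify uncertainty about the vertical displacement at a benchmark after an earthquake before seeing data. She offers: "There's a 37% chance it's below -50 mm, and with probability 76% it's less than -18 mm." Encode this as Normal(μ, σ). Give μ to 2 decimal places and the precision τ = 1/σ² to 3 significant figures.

μ = -39.77, τ = 0.00105

The p-quantile of Normal(μ,σ) is μ + z_p·σ, with z_{0.37} = -0.3319 and z_{0.76} = 0.7063.
Eliminate σ: μ = (z₂·x₁ − z₁·x₂)/(z₂ − z₁) = (0.7063·-50 − (-0.3319)·-18)/1.038 = -39.77.
Then σ = (x₂ − x₁)/(z₂ − z₁) = (-18 − -50)/1.038 = 30.82.
Precision τ = 1/σ² = 1/30.82² = 0.00105.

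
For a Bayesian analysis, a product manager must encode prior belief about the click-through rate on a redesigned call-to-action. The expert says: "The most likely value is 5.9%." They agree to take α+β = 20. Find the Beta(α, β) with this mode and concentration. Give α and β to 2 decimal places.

For α,β > 1 the Beta mode is (α−1)/(α+β−2). With α+β = 20, the mode is (α−1)/18.
Set (α−1)/18 = 0.059 → α = 1 + 0.059·18 = 2.06.
β = 20 − α = 17.94.

α = 2.06, β = 17.94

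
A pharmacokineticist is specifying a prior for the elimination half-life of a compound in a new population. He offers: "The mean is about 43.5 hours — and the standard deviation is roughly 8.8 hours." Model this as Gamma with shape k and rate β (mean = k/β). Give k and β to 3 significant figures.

For Gamma(k, rate β): mean = k/β, variance = k/β², so CV = 1/√k.
CV = SD/mean = 8.8/43.5 = 0.2023, hence k = 1/CV² = 24.4.
Then β = k/mean = 24.4/43.5 = 0.562.

k ≈ 24.4, β ≈ 0.562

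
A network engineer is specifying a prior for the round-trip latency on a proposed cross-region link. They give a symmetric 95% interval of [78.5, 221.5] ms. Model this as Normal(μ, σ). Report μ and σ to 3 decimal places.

μ = 150.000, σ = 36.480

A symmetric 95% interval runs μ ± z·σ with z = 1.96.
Half-width = 71.5, so σ = 71.5/1.96 = 36.480.
μ is the interval midpoint, 150.000.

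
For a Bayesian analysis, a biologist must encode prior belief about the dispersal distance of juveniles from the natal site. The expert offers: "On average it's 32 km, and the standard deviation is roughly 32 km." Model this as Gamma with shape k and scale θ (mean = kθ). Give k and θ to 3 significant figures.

k ≈ 1, θ ≈ 32

For Gamma(k, scale θ): mean = kθ, variance = kθ², so CV = 1/√k.
CV = SD/mean = 32/32 = 1, hence k = 1/CV² = 1.
Then θ = mean/k = 32/1 = 32.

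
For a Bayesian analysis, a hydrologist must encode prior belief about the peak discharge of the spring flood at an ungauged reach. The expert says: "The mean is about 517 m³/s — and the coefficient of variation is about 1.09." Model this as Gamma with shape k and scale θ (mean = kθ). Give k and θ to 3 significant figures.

For Gamma(k, scale θ): mean = kθ, variance = kθ², so CV = 1/√k.
CV = 1.09, hence k = 1/CV² = 0.842.
Then θ = mean/k = 517/0.842 = 614.

k ≈ 0.842, θ ≈ 614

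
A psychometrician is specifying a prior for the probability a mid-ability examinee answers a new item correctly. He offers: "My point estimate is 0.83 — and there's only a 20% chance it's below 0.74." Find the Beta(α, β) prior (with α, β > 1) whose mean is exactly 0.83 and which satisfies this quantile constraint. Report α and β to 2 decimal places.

With mean 0.83 fixed, write α = 0.83s, β = 0.17s where s = α+β.
Need P(θ < 0.74) = 0.2 under Beta(0.83s, 0.17s). Normal approximation: (q−m)/√(m(1−m)/s) ≈ z_{0.2} = -0.842, so s ≈ 0.83·0.17·(-0.842)²/(0.74−0.83)² = 12.3.
At s = 12.3: P(θ<0.74) ≈ 0.183. Adjusting to match 0.2 gives s ≈ 9.88.
So α = 0.83·9.88 ≈ 8.20, β = 0.17·9.88 ≈ 1.68.

α ≈ 8.20, β ≈ 1.68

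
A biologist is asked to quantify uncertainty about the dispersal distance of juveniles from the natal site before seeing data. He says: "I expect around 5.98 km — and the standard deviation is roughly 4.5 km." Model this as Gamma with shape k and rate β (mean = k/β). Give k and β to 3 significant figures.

k ≈ 1.77, β ≈ 0.295

For Gamma(k, rate β): mean = k/β, variance = k/β², so CV = 1/√k.
CV = SD/mean = 4.5/5.98 = 0.7525, hence k = 1/CV² = 1.77.
Then β = k/mean = 1.77/5.98 = 0.295.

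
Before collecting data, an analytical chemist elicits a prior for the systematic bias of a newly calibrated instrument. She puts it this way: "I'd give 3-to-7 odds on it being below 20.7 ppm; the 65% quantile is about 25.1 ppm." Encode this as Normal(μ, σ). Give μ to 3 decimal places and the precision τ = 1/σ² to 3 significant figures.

μ = 23.236, τ = 0.0427

The p-quantile of Normal(μ,σ) is μ + z_p·σ, with z_{0.3} = -0.5244 and z_{0.65} = 0.3853.
Eliminate σ: μ = (z₂·x₁ − z₁·x₂)/(z₂ − z₁) = (0.3853·20.7 − (-0.5244)·25.1)/0.9097 = 23.236.
Then σ = (x₂ − x₁)/(z₂ − z₁) = (25.1 − 20.7)/0.9097 = 4.837.
Precision τ = 1/σ² = 1/4.837² = 0.0427.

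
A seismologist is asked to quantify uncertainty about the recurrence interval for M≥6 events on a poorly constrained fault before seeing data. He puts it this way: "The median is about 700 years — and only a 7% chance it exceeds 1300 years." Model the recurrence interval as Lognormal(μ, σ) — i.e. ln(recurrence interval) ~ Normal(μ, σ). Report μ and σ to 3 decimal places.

If T ~ Lognormal(μ,σ) then ln T ~ Normal(μ,σ), so the p-quantile of ln T is μ + z_p·σ.
ln(700) = 6.551 and ln(1300) = 7.17; z_{0.5} = 0, z_{0.93} = 1.476.
σ = (7.17 − 6.551)/(1.476 − (0)) = 0.419.
μ = 6.551 − (0)·0.419 = 6.551.

μ ≈ 6.551, σ ≈ 0.419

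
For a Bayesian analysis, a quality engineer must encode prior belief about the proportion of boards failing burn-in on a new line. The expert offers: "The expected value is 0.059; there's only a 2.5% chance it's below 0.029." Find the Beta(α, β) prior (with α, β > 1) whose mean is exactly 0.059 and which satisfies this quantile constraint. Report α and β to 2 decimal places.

α ≈ 10.14, β ≈ 161.79

With mean 0.059 fixed, write α = 0.059s, β = 0.941s where s = α+β.
Need P(θ < 0.029) = 0.025 under Beta(0.059s, 0.941s). Normal approximation: (q−m)/√(m(1−m)/s) ≈ z_{0.025} = -1.96, so s ≈ 0.059·0.941·(-1.96)²/(0.029−0.059)² = 237.0.
At s = 237.0: P(θ<0.029) ≈ 0.010. Adjusting to match 0.025 gives s ≈ 171.94.
So α = 0.059·171.94 ≈ 10.14, β = 0.941·171.94 ≈ 161.79.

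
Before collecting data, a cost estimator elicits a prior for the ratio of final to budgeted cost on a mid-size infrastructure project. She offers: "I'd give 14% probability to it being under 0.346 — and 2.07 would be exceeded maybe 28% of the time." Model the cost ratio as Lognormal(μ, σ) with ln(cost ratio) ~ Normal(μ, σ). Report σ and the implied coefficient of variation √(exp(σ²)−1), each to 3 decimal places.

If T ~ Lognormal(μ,σ) then ln T ~ Normal(μ,σ), so the p-quantile of ln T is μ + z_p·σ.
ln(0.346) = -1.061 and ln(2.07) = 0.7275; z_{0.14} = -1.08, z_{0.72} = 0.5828.
σ = (0.7275 − -1.061)/(0.5828 − (-1.08)) = 1.076.
μ = -1.061 − (-1.08)·1.076 = 0.101.
CV = √(exp(σ²)−1) = √(exp(1.1569)−1) = 1.476.

σ ≈ 1.076, CV ≈ 1.476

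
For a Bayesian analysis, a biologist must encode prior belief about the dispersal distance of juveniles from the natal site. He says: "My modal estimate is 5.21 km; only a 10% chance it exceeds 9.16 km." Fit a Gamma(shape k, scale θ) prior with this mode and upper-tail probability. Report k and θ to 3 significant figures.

Gamma(k,θ) with k>1 has mode (k−1)θ, so θ = 5.21/(k−1).
Need P(X < 9.16) = 0.9 with θ tied to k this way. Start at k = 2, θ = 5.21: P(X<9.16) ≈ 0.525.
Too low — raise k to concentrate. Iterating converges to k ≈ 6.97.
Then θ = 5.21/(6.97−1) ≈ 0.873.

k ≈ 6.97, θ ≈ 0.873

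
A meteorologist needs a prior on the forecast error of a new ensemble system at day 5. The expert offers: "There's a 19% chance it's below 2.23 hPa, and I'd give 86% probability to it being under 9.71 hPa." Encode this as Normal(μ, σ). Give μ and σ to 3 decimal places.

The p-quantile of Normal(μ,σ) is μ + z_p·σ, with z_{0.19} = -0.8779 and z_{0.86} = 1.08.
Eliminate σ: μ = (z₂·x₁ − z₁·x₂)/(z₂ − z₁) = (1.08·2.23 − (-0.8779)·9.71)/1.958 = 5.583.
Then σ = (x₂ − x₁)/(z₂ − z₁) = (9.71 − 2.23)/1.958 = 3.820.

μ = 5.583, σ = 3.820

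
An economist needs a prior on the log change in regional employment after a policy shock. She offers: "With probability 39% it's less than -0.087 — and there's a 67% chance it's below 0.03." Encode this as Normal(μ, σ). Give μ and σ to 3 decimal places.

μ = -0.042, σ = 0.163

For Normal(μ,σ), the p-quantile is μ + z_p·σ. Here z_{0.39} = -0.2793, z_{0.67} = 0.4399.
So -0.087 = μ − 0.2793σ and 0.03 = μ + 0.4399σ.
Subtracting: σ = (0.03 − -0.087)/(0.4399 − (-0.2793)) = 0.163.
Then μ = -0.087 − (-0.2793)·0.163 = -0.042.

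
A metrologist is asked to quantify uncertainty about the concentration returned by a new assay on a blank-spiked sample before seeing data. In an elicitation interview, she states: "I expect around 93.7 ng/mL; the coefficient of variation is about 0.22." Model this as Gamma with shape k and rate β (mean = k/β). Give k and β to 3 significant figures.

k ≈ 20.7, β ≈ 0.221

For Gamma(k, rate β): mean = k/β, variance = k/β², so CV = 1/√k.
CV = 0.22, hence k = 1/CV² = 20.7.
Then β = k/mean = 20.7/93.7 = 0.221.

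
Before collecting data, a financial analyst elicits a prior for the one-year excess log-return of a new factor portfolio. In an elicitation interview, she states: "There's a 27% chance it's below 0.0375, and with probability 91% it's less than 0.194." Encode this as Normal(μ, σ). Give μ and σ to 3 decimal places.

μ = 0.087, σ = 0.080

The p-quantile of Normal(μ,σ) is μ + z_p·σ, with z_{0.27} = -0.6128 and z_{0.91} = 1.341.
Eliminate σ: μ = (z₂·x₁ − z₁·x₂)/(z₂ − z₁) = (1.341·0.0375 − (-0.6128)·0.194)/1.954 = 0.087.
Then σ = (x₂ − x₁)/(z₂ − z₁) = (0.194 − 0.0375)/1.954 = 0.080.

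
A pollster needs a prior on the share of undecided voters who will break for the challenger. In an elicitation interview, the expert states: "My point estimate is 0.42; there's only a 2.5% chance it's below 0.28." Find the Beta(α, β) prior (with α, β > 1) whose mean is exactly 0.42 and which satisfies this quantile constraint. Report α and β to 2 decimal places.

α ≈ 18.48, β ≈ 25.52

With mean 0.42 fixed, write α = 0.42s, β = 0.58s where s = α+β.
Need P(θ < 0.28) = 0.025 under Beta(0.42s, 0.58s). Normal approximation: (q−m)/√(m(1−m)/s) ≈ z_{0.025} = -1.96, so s ≈ 0.42·0.58·(-1.96)²/(0.28−0.42)² = 47.7.
At s = 47.7: P(θ<0.28) ≈ 0.020. Adjusting to match 0.025 gives s ≈ 44.00.
So α = 0.42·44.00 ≈ 18.48, β = 0.58·44.00 ≈ 25.52.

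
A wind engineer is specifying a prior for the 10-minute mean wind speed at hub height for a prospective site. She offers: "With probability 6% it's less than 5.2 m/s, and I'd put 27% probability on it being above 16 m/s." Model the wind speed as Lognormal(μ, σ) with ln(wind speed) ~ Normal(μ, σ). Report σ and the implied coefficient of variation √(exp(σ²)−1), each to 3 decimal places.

σ ≈ 0.519, CV ≈ 0.555

If T ~ Lognormal(μ,σ) then ln T ~ Normal(μ,σ), so the p-quantile of ln T is μ + z_p·σ.
ln(5.2) = 1.649 and ln(16) = 2.773; z_{0.06} = -1.555, z_{0.73} = 0.6128.
σ = (2.773 − 1.649)/(0.6128 − (-1.555)) = 0.519.
μ = 1.649 − (-1.555)·0.519 = 2.455.
CV = √(exp(σ²)−1) = √(exp(0.2689)−1) = 0.555.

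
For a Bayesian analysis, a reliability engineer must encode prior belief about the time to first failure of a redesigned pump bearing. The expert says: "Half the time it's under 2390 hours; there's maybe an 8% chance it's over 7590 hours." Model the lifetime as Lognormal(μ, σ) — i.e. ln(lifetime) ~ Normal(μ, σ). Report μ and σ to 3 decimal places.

μ ≈ 7.779, σ ≈ 0.822

If T ~ Lognormal(μ,σ) then ln T ~ Normal(μ,σ), so the p-quantile of ln T is μ + z_p·σ.
ln(2390) = 7.779 and ln(7590) = 8.935; z_{0.5} = 0, z_{0.92} = 1.405.
σ = (8.935 − 7.779)/(1.405 − (0)) = 0.822.
μ = 7.779 − (0)·0.822 = 7.779.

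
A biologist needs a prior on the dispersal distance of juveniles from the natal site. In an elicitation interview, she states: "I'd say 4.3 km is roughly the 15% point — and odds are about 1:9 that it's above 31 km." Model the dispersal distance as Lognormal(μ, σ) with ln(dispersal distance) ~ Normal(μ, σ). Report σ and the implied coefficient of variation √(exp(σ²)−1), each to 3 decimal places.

σ ≈ 0.852, CV ≈ 1.033

If T ~ Lognormal(μ,σ) then ln T ~ Normal(μ,σ), so the p-quantile of ln T is μ + z_p·σ.
ln(4.3) = 1.459 and ln(31) = 3.434; z_{0.15} = -1.036, z_{0.9} = 1.282.
σ = (3.434 − 1.459)/(1.282 − (-1.036)) = 0.852.
μ = 1.459 − (-1.036)·0.852 = 2.342.
CV = √(exp(σ²)−1) = √(exp(0.7262)−1) = 1.033.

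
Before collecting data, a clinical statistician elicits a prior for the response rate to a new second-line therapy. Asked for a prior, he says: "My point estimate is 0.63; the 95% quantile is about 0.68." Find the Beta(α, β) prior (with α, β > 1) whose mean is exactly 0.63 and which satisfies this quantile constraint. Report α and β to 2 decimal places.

α ≈ 154.57, β ≈ 90.78

With mean 0.63 fixed, write α = 0.63s, β = 0.37s where s = α+β.
Need P(θ < 0.68) = 0.95 under Beta(0.63s, 0.37s). Normal approximation: (q−m)/√(m(1−m)/s) ≈ z_{0.95} = 1.64, so s ≈ 0.63·0.37·(1.64)²/(0.68−0.63)² = 252.3.
At s = 252.3: P(θ<0.68) ≈ 0.952. Adjusting to match 0.95 gives s ≈ 245.36.
So α = 0.63·245.36 ≈ 154.57, β = 0.37·245.36 ≈ 90.78.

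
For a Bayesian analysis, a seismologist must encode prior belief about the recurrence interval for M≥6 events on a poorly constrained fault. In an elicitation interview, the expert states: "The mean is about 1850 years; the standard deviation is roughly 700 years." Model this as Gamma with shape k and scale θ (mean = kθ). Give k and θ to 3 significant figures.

k ≈ 6.98, θ ≈ 265

For Gamma(k, scale θ): mean = kθ, variance = kθ², so CV = 1/√k.
CV = SD/mean = 700/1850 = 0.3784, hence k = 1/CV² = 6.98.
Then θ = mean/k = 1850/6.98 = 265.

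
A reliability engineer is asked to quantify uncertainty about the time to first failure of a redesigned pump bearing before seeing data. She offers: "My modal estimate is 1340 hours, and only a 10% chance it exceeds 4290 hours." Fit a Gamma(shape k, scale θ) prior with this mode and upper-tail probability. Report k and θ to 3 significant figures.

k ≈ 2.4, θ ≈ 960

Gamma(k,θ) with k>1 has mode (k−1)θ, so θ = 1340/(k−1).
Need P(X < 4290) = 0.9 with θ tied to k this way. Start at k = 2, θ = 1340: P(X<4290) ≈ 0.829.
Too low — raise k to concentrate. Iterating converges to k ≈ 2.4.
Then θ = 1340/(2.4−1) ≈ 960.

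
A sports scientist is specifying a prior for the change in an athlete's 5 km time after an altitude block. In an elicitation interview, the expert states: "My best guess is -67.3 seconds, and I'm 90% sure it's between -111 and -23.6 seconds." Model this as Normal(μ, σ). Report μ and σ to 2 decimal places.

μ = -67.30, σ = 26.57

A symmetric 90% interval runs μ ± z·σ with z = 1.645.
Half-width = 43.7, so σ = 43.7/1.645 = 26.57.
μ is the stated best guess, -67.30.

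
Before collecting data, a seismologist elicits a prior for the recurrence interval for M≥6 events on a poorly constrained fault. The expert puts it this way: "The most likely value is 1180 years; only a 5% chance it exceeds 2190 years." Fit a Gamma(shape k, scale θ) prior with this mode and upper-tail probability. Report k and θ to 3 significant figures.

k ≈ 8.28, θ ≈ 162

Gamma(k,θ) with k>1 has mode (k−1)θ, so θ = 1180/(k−1).
Need P(X < 2190) = 0.95 with θ tied to k this way. Start at k = 2, θ = 1180: P(X<2190) ≈ 0.554.
Too low — raise k to concentrate. Iterating converges to k ≈ 8.28.
Then θ = 1180/(8.28−1) ≈ 162.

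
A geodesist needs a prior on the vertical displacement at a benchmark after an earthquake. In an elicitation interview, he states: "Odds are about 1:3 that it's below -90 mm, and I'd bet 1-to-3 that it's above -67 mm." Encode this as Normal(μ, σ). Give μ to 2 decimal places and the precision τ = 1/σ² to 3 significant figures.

μ = -78.50, τ = 0.00344

The p-quantile of Normal(μ,σ) is μ + z_p·σ, with z_{0.25} = -0.6745 and z_{0.75} = 0.6745.
Eliminate σ: μ = (z₂·x₁ − z₁·x₂)/(z₂ − z₁) = (0.6745·-90 − (-0.6745)·-67)/1.349 = -78.50.
Then σ = (x₂ − x₁)/(z₂ − z₁) = (-67 − -90)/1.349 = 17.05.
Precision τ = 1/σ² = 1/17.05² = 0.00344.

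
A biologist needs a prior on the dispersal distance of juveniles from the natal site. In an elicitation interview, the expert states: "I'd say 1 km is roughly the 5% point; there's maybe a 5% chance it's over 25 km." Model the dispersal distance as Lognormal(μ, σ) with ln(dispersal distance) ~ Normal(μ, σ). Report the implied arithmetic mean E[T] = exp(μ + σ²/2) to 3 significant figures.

E[T] ≈ 8.07 km

If T ~ Lognormal(μ,σ) then ln T ~ Normal(μ,σ), so the p-quantile of ln T is μ + z_p·σ.
ln(1) = 0 and ln(25) = 3.219; z_{0.05} = -1.645, z_{0.95} = 1.645.
σ = (3.219 − 0)/(1.645 − (-1.645)) = 0.978.
μ = 0 − (-1.645)·0.978 = 1.609.
E[T] = exp(μ + σ²/2) = exp(1.609 + 0.4787) = 8.07 km.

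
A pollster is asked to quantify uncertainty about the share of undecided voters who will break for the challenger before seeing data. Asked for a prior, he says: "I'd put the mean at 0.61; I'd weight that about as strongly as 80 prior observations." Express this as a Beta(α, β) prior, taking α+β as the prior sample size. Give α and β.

Under the effective-sample-size interpretation, Beta(α, β) has prior mean α/(α+β) and prior sample size α+β.
So α+β = 80 and α/(α+β) = 0.61, giving α = 0.61·80 = 48.8 and β = 80 − 48.8 = 31.2.

α = 48.8, β = 31.2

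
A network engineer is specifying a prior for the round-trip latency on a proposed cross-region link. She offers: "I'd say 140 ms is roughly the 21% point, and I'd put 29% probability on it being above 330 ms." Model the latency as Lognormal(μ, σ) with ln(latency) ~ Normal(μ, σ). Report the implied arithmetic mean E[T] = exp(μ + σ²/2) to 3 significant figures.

E[T] ≈ 284 ms

If T ~ Lognormal(μ,σ) then ln T ~ Normal(μ,σ), so the p-quantile of ln T is μ + z_p·σ.
ln(140) = 4.942 and ln(330) = 5.799; z_{0.21} = -0.8064, z_{0.71} = 0.5534.
σ = (5.799 − 4.942)/(0.5534 − (-0.8064)) = 0.631.
μ = 4.942 − (-0.8064)·0.631 = 5.450.
E[T] = exp(μ + σ²/2) = exp(5.450 + 0.1988) = 284 ms.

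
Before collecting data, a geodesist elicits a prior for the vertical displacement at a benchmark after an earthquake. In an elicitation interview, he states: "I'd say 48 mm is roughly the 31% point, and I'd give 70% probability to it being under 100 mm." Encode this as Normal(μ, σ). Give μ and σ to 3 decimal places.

For Normal(μ,σ), the p-quantile is μ + z_p·σ. Here z_{0.31} = -0.4959, z_{0.7} = 0.5244.
So 48 = μ − 0.4959σ and 100 = μ + 0.5244σ.
Subtracting: σ = (100 − 48)/(0.5244 − (-0.4959)) = 50.968.
Then μ = 48 − (-0.4959)·50.968 = 73.272.

μ = 73.272, σ = 50.968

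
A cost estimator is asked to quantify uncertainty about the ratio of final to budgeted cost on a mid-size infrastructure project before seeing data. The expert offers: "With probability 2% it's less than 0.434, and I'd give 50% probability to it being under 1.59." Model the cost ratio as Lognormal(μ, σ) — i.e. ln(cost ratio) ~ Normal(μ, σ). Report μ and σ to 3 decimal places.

μ ≈ 0.464, σ ≈ 0.632

If T ~ Lognormal(μ,σ) then ln T ~ Normal(μ,σ), so the p-quantile of ln T is μ + z_p·σ.
ln(0.434) = -0.8347 and ln(1.59) = 0.4637; z_{0.02} = -2.054, z_{0.5} = 0.
σ = (0.4637 − -0.8347)/(0 − (-2.054)) = 0.632.
μ = -0.8347 − (-2.054)·0.632 = 0.464.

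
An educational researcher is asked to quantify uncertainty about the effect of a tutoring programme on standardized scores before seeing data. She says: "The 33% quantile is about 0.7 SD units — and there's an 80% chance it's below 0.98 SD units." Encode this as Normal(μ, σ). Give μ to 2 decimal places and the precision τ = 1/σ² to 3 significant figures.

μ = 0.80, τ = 20.9

For Normal(μ,σ), the p-quantile is μ + z_p·σ. Here z_{0.33} = -0.4399, z_{0.8} = 0.8416.
So 0.7 = μ − 0.4399σ and 0.98 = μ + 0.8416σ.
Subtracting: σ = (0.98 − 0.7)/(0.8416 − (-0.4399)) = 0.22.
Then μ = 0.7 − (-0.4399)·0.22 = 0.80.
Precision τ = 1/σ² = 1/0.2185² = 20.9.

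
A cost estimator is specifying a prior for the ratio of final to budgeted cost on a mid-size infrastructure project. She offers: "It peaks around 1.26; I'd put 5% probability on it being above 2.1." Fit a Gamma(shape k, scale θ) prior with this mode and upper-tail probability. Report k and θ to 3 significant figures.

k ≈ 11.7, θ ≈ 0.118

Gamma(k,θ) with k>1 has mode (k−1)θ, so θ = 1.26/(k−1).
Need P(X < 2.1) = 0.95 with θ tied to k this way. Start at k = 2, θ = 1.26: P(X<2.1) ≈ 0.496.
Too low — raise k to concentrate. Iterating converges to k ≈ 11.7.
Then θ = 1.26/(11.7−1) ≈ 0.118.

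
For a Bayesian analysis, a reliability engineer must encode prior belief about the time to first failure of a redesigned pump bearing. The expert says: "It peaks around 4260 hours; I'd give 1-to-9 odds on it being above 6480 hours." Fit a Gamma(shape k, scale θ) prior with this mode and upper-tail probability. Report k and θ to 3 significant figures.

k ≈ 11.6, θ ≈ 402

Gamma(k,θ) with k>1 has mode (k−1)θ, so θ = 4260/(k−1).
Need P(X < 6480) = 0.9 with θ tied to k this way. Start at k = 2, θ = 4260: P(X<6480) ≈ 0.449.
Too low — raise k to concentrate. Iterating converges to k ≈ 11.6.
Then θ = 4260/(11.6−1) ≈ 402.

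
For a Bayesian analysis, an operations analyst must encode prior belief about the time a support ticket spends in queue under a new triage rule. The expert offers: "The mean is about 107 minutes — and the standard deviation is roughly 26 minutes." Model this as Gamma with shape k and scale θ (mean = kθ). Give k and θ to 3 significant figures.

k ≈ 16.9, θ ≈ 6.32

For Gamma(k, scale θ): mean = kθ, variance = kθ², so CV = 1/√k.
CV = SD/mean = 26/107 = 0.243, hence k = 1/CV² = 16.9.
Then θ = mean/k = 107/16.9 = 6.32.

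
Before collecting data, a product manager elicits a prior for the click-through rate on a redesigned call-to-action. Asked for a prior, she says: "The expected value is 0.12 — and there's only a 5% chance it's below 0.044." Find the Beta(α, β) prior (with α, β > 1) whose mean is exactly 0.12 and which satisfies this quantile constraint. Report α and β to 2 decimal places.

α ≈ 4.09, β ≈ 29.97

With mean 0.12 fixed, write α = 0.12s, β = 0.88s where s = α+β.
Need P(θ < 0.044) = 0.05 under Beta(0.12s, 0.88s). Normal approximation: (q−m)/√(m(1−m)/s) ≈ z_{0.05} = -1.64, so s ≈ 0.12·0.88·(-1.64)²/(0.044−0.12)² = 49.5.
At s = 49.5: P(θ<0.044) ≈ 0.021. Adjusting to match 0.05 gives s ≈ 34.06.
So α = 0.12·34.06 ≈ 4.09, β = 0.88·34.06 ≈ 29.97.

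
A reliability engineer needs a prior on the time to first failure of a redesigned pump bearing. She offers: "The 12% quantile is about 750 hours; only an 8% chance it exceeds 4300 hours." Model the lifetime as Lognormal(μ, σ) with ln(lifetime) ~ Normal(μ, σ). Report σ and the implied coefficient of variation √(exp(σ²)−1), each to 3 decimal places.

If T ~ Lognormal(μ,σ) then ln T ~ Normal(μ,σ), so the p-quantile of ln T is μ + z_p·σ.
ln(750) = 6.62 and ln(4300) = 8.366; z_{0.12} = -1.175, z_{0.92} = 1.405.
σ = (8.366 − 6.62)/(1.405 − (-1.175)) = 0.677.
μ = 6.62 − (-1.175)·0.677 = 7.415.
CV = √(exp(σ²)−1) = √(exp(0.4581)−1) = 0.762.

σ ≈ 0.677, CV ≈ 0.762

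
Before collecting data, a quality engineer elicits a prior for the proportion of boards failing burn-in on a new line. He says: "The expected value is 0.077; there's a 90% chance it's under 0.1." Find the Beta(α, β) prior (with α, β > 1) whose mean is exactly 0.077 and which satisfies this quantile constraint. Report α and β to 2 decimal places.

With mean 0.077 fixed, write α = 0.077s, β = 0.923s where s = α+β.
Need P(θ < 0.1) = 0.9 under Beta(0.077s, 0.923s). Normal approximation: (q−m)/√(m(1−m)/s) ≈ z_{0.9} = 1.28, so s ≈ 0.077·0.923·(1.28)²/(0.1−0.077)² = 220.7.
At s = 220.7: P(θ<0.1) ≈ 0.894. Adjusting to match 0.9 gives s ≈ 233.08.
So α = 0.077·233.08 ≈ 17.95, β = 0.923·233.08 ≈ 215.14.

α ≈ 17.95, β ≈ 215.14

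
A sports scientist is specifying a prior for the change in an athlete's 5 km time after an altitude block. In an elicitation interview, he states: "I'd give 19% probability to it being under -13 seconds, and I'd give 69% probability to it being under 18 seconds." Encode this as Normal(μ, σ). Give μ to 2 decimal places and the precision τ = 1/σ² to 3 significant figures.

The p-quantile of Normal(μ,σ) is μ + z_p·σ, with z_{0.19} = -0.8779 and z_{0.69} = 0.4959.
Eliminate σ: μ = (z₂·x₁ − z₁·x₂)/(z₂ − z₁) = (0.4959·-13 − (-0.8779)·18)/1.374 = 6.81.
Then σ = (x₂ − x₁)/(z₂ − z₁) = (18 − -13)/1.374 = 22.57.
Precision τ = 1/σ² = 1/22.57² = 0.00196.

μ = 6.81, τ = 0.00196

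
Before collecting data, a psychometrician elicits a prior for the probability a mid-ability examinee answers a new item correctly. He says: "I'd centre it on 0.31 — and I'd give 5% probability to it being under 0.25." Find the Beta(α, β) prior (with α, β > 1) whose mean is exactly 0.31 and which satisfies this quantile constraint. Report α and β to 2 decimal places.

α ≈ 47.24, β ≈ 105.14

With mean 0.31 fixed, write α = 0.31s, β = 0.69s where s = α+β.
Need P(θ < 0.25) = 0.05 under Beta(0.31s, 0.69s). Normal approximation: (q−m)/√(m(1−m)/s) ≈ z_{0.05} = -1.64, so s ≈ 0.31·0.69·(-1.64)²/(0.25−0.31)² = 160.8.
At s = 160.8: P(θ<0.25) ≈ 0.045. Adjusting to match 0.05 gives s ≈ 152.37.
So α = 0.31·152.37 ≈ 47.24, β = 0.69·152.37 ≈ 105.14.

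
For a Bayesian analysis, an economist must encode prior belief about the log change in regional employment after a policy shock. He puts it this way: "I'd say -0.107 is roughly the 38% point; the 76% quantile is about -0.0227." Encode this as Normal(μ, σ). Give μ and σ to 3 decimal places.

μ = -0.082, σ = 0.083

The p-quantile of Normal(μ,σ) is μ + z_p·σ, with z_{0.38} = -0.3055 and z_{0.76} = 0.7063.
Eliminate σ: μ = (z₂·x₁ − z₁·x₂)/(z₂ − z₁) = (0.7063·-0.107 − (-0.3055)·-0.0227)/1.012 = -0.082.
Then σ = (x₂ − x₁)/(z₂ − z₁) = (-0.0227 − -0.107)/1.012 = 0.083.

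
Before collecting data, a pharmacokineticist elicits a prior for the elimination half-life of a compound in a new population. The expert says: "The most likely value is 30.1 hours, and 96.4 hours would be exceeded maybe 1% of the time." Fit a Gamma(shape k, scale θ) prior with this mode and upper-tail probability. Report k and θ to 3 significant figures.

Gamma(k,θ) with k>1 has mode (k−1)θ, so θ = 30.1/(k−1).
Need P(X < 96.4) = 0.99 with θ tied to k this way. Start at k = 2, θ = 30.1: P(X<96.4) ≈ 0.829.
Too low — raise k to concentrate. Iterating converges to k ≈ 4.27.
Then θ = 30.1/(4.27−1) ≈ 9.2.

k ≈ 4.27, θ ≈ 9.2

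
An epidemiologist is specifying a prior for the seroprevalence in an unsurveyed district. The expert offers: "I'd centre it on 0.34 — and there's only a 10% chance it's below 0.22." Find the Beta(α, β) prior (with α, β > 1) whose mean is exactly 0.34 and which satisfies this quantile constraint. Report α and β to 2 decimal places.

α ≈ 8.11, β ≈ 15.75

With mean 0.34 fixed, write α = 0.34s, β = 0.66s where s = α+β.
Need P(θ < 0.22) = 0.1 under Beta(0.34s, 0.66s). Normal approximation: (q−m)/√(m(1−m)/s) ≈ z_{0.1} = -1.28, so s ≈ 0.34·0.66·(-1.28)²/(0.22−0.34)² = 25.6.
At s = 25.6: P(θ<0.22) ≈ 0.092. Adjusting to match 0.1 gives s ≈ 23.86.
So α = 0.34·23.86 ≈ 8.11, β = 0.66·23.86 ≈ 15.75.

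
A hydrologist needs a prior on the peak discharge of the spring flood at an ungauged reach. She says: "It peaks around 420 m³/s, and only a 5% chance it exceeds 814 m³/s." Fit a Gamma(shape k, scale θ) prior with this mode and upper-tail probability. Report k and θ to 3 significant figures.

k ≈ 7.34, θ ≈ 66.2

Gamma(k,θ) with k>1 has mode (k−1)θ, so θ = 420/(k−1).
Need P(X < 814) = 0.95 with θ tied to k this way. Start at k = 2, θ = 420: P(X<814) ≈ 0.577.
Too low — raise k to concentrate. Iterating converges to k ≈ 7.34.
Then θ = 420/(7.34−1) ≈ 66.2.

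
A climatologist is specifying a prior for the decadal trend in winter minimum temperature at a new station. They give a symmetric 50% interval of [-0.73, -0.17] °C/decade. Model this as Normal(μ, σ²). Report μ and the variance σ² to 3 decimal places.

A symmetric 50% interval runs μ ± z·σ with z = 0.6745.
Half-width = 0.28, so σ = 0.28/0.6745 = 0.4151 and σ² = 0.172.
μ is the interval midpoint, -0.450.

μ = -0.450, σ² = 0.172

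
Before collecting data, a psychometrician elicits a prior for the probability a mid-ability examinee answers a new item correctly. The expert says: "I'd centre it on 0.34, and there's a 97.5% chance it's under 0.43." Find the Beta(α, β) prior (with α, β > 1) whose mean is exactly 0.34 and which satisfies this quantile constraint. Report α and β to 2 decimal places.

α ≈ 37.96, β ≈ 73.68

With mean 0.34 fixed, write α = 0.34s, β = 0.66s where s = α+β.
Need P(θ < 0.43) = 0.975 under Beta(0.34s, 0.66s). Normal approximation: (q−m)/√(m(1−m)/s) ≈ z_{0.975} = 1.96, so s ≈ 0.34·0.66·(1.96)²/(0.43−0.34)² = 106.4.
At s = 106.4: P(θ<0.43) ≈ 0.972. Adjusting to match 0.975 gives s ≈ 111.63.
So α = 0.34·111.63 ≈ 37.96, β = 0.66·111.63 ≈ 73.68.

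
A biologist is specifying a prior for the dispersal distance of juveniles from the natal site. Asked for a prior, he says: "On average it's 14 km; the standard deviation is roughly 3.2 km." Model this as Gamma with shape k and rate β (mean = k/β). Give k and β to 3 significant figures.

k ≈ 19.1, β ≈ 1.37

For Gamma(k, rate β): mean = k/β, variance = k/β², so CV = 1/√k.
CV = SD/mean = 3.2/14 = 0.2286, hence k = 1/CV² = 19.1.
Then β = k/mean = 19.1/14 = 1.37.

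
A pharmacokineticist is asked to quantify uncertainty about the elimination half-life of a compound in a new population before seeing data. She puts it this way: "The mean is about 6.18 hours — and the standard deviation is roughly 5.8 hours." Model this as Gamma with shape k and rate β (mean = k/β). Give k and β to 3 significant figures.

k ≈ 1.14, β ≈ 0.184

For Gamma(k, rate β): mean = k/β, variance = k/β², so CV = 1/√k.
CV = SD/mean = 5.8/6.18 = 0.9385, hence k = 1/CV² = 1.14.
Then β = k/mean = 1.14/6.18 = 0.184.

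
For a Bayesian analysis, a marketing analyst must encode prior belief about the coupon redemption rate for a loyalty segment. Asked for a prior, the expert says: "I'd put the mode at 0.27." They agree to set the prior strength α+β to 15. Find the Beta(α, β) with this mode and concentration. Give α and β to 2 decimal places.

For α,β > 1 the Beta mode is (α−1)/(α+β−2). With α+β = 15, the mode is (α−1)/13.
Set (α−1)/13 = 0.27 → α = 1 + 0.27·13 = 4.51.
β = 15 − α = 10.49.

α = 4.51, β = 10.49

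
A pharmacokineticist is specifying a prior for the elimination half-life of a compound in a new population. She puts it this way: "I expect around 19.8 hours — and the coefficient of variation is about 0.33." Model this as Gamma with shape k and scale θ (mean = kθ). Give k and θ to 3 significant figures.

k ≈ 9.18, θ ≈ 2.16

For Gamma(k, scale θ): mean = kθ, variance = kθ², so CV = 1/√k.
CV = 0.33, hence k = 1/CV² = 9.18.
Then θ = mean/k = 19.8/9.18 = 2.16.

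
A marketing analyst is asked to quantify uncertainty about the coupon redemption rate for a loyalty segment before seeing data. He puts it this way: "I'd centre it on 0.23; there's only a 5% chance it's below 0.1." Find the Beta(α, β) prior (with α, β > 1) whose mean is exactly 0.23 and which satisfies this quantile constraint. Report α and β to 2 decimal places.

With mean 0.23 fixed, write α = 0.23s, β = 0.77s where s = α+β.
Need P(θ < 0.1) = 0.05 under Beta(0.23s, 0.77s). Normal approximation: (q−m)/√(m(1−m)/s) ≈ z_{0.05} = -1.64, so s ≈ 0.23·0.77·(-1.64)²/(0.1−0.23)² = 28.4.
At s = 28.4: P(θ<0.1) ≈ 0.028. Adjusting to match 0.05 gives s ≈ 21.67.
So α = 0.23·21.67 ≈ 4.99, β = 0.77·21.67 ≈ 16.69.

α ≈ 4.99, β ≈ 16.69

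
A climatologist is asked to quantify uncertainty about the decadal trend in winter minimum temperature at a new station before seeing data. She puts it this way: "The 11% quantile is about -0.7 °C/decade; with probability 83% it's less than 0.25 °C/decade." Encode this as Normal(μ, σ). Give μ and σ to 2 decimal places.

For Normal(μ,σ), the p-quantile is μ + z_p·σ. Here z_{0.11} = -1.227, z_{0.83} = 0.9542.
So -0.7 = μ − 1.227σ and 0.25 = μ + 0.9542σ.
Subtracting: σ = (0.25 − -0.7)/(0.9542 − (-1.227)) = 0.44.
Then μ = -0.7 − (-1.227)·0.44 = -0.17.

μ = -0.17, σ = 0.44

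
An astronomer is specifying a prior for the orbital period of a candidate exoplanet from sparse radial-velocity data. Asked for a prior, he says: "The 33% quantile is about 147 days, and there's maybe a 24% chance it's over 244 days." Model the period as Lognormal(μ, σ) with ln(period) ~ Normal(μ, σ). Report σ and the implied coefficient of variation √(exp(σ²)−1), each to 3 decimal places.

σ ≈ 0.442, CV ≈ 0.465

If T ~ Lognormal(μ,σ) then ln T ~ Normal(μ,σ), so the p-quantile of ln T is μ + z_p·σ.
ln(147) = 4.99 and ln(244) = 5.497; z_{0.33} = -0.4399, z_{0.76} = 0.7063.
σ = (5.497 − 4.99)/(0.7063 − (-0.4399)) = 0.442.
μ = 4.99 − (-0.4399)·0.442 = 5.185.
CV = √(exp(σ²)−1) = √(exp(0.1954)−1) = 0.465.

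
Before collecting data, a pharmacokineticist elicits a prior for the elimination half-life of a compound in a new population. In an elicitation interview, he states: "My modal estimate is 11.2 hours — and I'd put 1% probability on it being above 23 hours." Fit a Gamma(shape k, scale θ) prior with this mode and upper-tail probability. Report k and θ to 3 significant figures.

k ≈ 10.4, θ ≈ 1.19

Gamma(k,θ) with k>1 has mode (k−1)θ, so θ = 11.2/(k−1).
Need P(X < 23) = 0.99 with θ tied to k this way. Start at k = 2, θ = 11.2: P(X<23) ≈ 0.608.
Too low — raise k to concentrate. Iterating converges to k ≈ 10.4.
Then θ = 11.2/(10.4−1) ≈ 1.19.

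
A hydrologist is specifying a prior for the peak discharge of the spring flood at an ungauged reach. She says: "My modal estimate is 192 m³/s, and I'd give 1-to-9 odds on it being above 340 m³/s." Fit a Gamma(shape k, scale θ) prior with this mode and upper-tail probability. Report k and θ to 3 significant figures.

Gamma(k,θ) with k>1 has mode (k−1)θ, so θ = 192/(k−1).
Need P(X < 340) = 0.9 with θ tied to k this way. Start at k = 2, θ = 192: P(X<340) ≈ 0.528.
Too low — raise k to concentrate. Iterating converges to k ≈ 6.82.
Then θ = 192/(6.82−1) ≈ 33.

k ≈ 6.82, θ ≈ 33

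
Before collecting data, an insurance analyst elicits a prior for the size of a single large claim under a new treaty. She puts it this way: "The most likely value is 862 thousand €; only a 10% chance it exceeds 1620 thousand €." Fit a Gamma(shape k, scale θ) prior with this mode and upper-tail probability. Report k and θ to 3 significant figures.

k ≈ 5.8, θ ≈ 180

Gamma(k,θ) with k>1 has mode (k−1)θ, so θ = 862/(k−1).
Need P(X < 1620) = 0.9 with θ tied to k this way. Start at k = 2, θ = 862: P(X<1620) ≈ 0.560.
Too low — raise k to concentrate. Iterating converges to k ≈ 5.8.
Then θ = 862/(5.8−1) ≈ 180.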